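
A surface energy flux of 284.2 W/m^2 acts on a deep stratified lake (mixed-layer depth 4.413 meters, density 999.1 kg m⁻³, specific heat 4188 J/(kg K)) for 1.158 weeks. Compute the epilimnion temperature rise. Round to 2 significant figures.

11 K

Areal heat capacity C = ρ c_p D = 999.1 × 4188 × 4.413 = 1.85×10^7 J/(m²·K).
Net heat input Q = F Δt = 284.2 × (1.158 weeks × 6.048×10^5 s/week) = 1.99×10^8 J/m².
ΔT = Q / C = 1.99×10^8 / 1.85×10^7 = 10.8 K.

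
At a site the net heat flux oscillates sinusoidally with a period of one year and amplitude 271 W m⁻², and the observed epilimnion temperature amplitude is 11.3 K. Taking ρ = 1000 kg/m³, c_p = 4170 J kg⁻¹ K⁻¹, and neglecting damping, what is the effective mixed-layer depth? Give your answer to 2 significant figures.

29 m

ω = 2π / 3.15×10^7 s = 1.99×10^-7 s⁻¹.
Required C = F₀ / (A ω) = 271 / (11.3 × 1.99×10^-7) = 1.20×10^8 J/(m²·K).
D = C / (ρ c_p) = 1.20×10^8 / (1000 × 4170) = 28.9 m.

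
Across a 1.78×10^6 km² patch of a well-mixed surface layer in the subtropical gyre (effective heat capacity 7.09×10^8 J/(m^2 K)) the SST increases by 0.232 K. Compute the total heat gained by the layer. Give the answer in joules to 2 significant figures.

2.9×10^20 J

Areal heat capacity C = 7.09×10^8 J/(m^2 K) (given).
Heat per unit area: q = C ΔT = 7.09×10^8 × 0.232 = 1.64×10^8 J/m².
Total heat: Q = q × A = 1.64×10^8 × (1.78×10^6 × 10⁶ m²) = 2.93×10^20 J.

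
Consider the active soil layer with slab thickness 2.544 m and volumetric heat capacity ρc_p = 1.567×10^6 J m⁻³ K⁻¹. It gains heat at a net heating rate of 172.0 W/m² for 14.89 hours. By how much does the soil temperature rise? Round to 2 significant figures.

Areal heat capacity C = ρc_p × D = 1.567×10^6 × 2.544 = 3.99×10^6 J m⁻² K⁻¹.
Net heat input Q = F Δt = 172.0 × (14.89 hours × 3600 s/hour) = 9.22×10^6 J/m².
ΔT = Q / C = 9.22×10^6 / 3.99×10^6 = 2.31 K.

2.3 K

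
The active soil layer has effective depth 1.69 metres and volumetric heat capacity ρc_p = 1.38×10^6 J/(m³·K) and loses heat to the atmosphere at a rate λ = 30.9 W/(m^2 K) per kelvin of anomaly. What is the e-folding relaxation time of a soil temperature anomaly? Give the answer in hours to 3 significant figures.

21.0 hours

Areal heat capacity C = ρc_p × D = 1.38×10^6 × 1.69 = 2.33×10^6 J/(m^2 K).
Relaxation time τ = C / λ = 2.33×10^6 / 30.9 = 75500 s.
In hours: 75500 s / (3600 s/hour) = 21.0 hours.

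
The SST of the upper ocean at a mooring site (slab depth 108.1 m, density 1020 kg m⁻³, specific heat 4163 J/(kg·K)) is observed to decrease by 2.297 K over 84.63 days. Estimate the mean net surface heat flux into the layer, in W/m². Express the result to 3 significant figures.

Areal heat capacity C = ρ c_p D = 1020 × 4163 × 108.1 = 4.59×10^8 J/(m²·K).
Required heat per unit area: Q = C ΔT = 4.59×10^8 × -2.297 = -1.05×10^9 J/m².
Flux F = Q / Δt = -1.05×10^9 / 7.31×10^6 s = -144 W/m².

-144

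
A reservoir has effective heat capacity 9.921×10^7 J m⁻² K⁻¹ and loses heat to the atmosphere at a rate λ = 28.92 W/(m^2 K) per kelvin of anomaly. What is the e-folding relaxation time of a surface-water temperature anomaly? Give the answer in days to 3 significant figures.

39.7 days

Areal heat capacity C = 9.921×10^7 J m⁻² K⁻¹ (given).
Relaxation time τ = C / λ = 9.92×10^7 / 28.92 = 3.43×10^6 s.
In days: 3.43×10^6 s / (86400 s/day) = 39.7 days.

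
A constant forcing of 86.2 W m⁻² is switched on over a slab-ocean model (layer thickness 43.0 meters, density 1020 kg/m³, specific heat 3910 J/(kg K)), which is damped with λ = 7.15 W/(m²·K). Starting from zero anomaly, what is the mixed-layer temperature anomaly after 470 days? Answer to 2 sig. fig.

Areal heat capacity C = ρ c_p D = 1020 × 3910 × 43.0 = 1.71×10^8 J/(m^2 K).
τ = C / λ = 1.71×10^8 / 7.15 = 2.40×10^7 s.
Equilibrium anomaly ΔT_eq = F / λ = 86.2 / 7.15 = 12.1 K.
t = 470 days = 4.06×10^7 s, so t/τ = 1.69.
ΔT(t) = ΔT_eq (1 − e^(−t/τ)) = 12.1 × (1 − e^−1.69) = 9.84 K.

9.8 K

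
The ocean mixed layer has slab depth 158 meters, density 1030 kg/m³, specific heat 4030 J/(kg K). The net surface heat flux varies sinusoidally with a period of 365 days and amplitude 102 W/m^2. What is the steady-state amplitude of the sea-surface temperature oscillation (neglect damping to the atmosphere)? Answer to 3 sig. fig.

Areal heat capacity C = ρ c_p D = 1030 × 4030 × 158 = 6.56×10^8 J/(m^2 K).
Angular frequency ω = 2π / T = 2π / 3.15×10^7 s = 1.99×10^-7 s⁻¹.
Cω = 6.56×10^8 × 1.99×10^-7 = 131 W/(m²·K).
Amplitude A = F₀ / (Cω) = 102 / 131 = 0.781 K.

0.781 K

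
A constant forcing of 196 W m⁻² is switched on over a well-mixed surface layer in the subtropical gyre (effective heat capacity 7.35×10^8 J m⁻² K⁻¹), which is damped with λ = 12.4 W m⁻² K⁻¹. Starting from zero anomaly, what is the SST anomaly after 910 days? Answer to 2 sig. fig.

Areal heat capacity C = 7.35×10^8 J m⁻² K⁻¹ (given).
τ = C / λ = 7.35×10^8 / 12.4 = 5.93×10^7 s.
Equilibrium anomaly ΔT_eq = F / λ = 196 / 12.4 = 15.8 K.
t = 910 days = 7.86×10^7 s, so t/τ = 1.33.
ΔT(t) = ΔT_eq (1 − e^(−t/τ)) = 15.8 × (1 − e^−1.33) = 11.6 K.

12 K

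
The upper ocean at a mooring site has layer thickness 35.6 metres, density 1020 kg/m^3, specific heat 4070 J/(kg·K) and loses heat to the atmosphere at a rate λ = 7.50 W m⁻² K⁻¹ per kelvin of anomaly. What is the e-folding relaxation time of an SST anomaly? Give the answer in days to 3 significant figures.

228 days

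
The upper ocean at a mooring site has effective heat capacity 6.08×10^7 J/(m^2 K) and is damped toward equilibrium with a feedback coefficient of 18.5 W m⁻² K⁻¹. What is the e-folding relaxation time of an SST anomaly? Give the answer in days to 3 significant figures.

38.0 days

Areal heat capacity C = 6.08×10^7 J/(m^2 K) (given).
Relaxation time τ = C / λ = 6.08×10^7 / 18.5 = 3.29×10^6 s.
In days: 3.29×10^6 s / (86400 s/day) = 38.0 days.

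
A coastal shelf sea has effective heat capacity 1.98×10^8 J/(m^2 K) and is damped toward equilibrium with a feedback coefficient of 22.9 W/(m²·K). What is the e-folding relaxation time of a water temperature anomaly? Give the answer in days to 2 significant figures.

Areal heat capacity C = 1.98×10^8 J/(m^2 K) (given).
Relaxation time τ = C / λ = 1.98×10^8 / 22.9 = 8.65×10^6 s.
In days: 8.65×10^6 s / (86400 s/day) = 100 days.

100 days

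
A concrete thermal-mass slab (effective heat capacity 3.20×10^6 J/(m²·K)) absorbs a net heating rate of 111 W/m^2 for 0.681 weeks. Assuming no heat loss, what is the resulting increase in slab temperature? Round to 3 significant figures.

14.3 K

Areal heat capacity C = 3.20×10^6 J/(m²·K) (given).
Net heat input Q = F Δt = 111 × (0.681 weeks × 6.048×10^5 s/week) = 4.57×10^7 J/m².
ΔT = Q / C = 4.57×10^7 / 3.20×10^6 = 14.3 K.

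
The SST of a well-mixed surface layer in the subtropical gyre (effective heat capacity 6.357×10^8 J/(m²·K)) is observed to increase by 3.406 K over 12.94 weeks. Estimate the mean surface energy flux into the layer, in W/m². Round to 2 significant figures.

Areal heat capacity C = 6.357×10^8 J/(m²·K) (given).
Required heat per unit area: Q = C ΔT = 6.36×10^8 × 3.406 = 2.17×10^9 J/m².
Flux F = Q / Δt = 2.17×10^9 / 7.83×10^6 s = 277 W/m².

280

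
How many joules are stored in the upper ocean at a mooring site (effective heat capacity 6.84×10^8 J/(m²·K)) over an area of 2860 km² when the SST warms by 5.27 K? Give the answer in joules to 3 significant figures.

1.03×10^19 J

Areal heat capacity C = 6.84×10^8 J/(m²·K) (given).
Heat per unit area: q = C ΔT = 6.84×10^8 × 5.27 = 3.60×10^9 J/m².
Total heat: Q = q × A = 3.60×10^9 × (2860 × 10⁶ m²) = 1.03×10^19 J.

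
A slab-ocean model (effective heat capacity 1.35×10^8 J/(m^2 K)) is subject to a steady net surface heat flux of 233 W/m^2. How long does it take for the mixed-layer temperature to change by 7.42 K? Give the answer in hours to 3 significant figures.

1190 hours

Areal heat capacity C = 1.35×10^8 J/(m^2 K) (given).
Time required: Δt = C ΔT / F = 1.35×10^8 × 7.42 / 233 = 4.30×10^6 s.
In hours: 4.30×10^6 s / (3600 s/hour) = 1190 hours.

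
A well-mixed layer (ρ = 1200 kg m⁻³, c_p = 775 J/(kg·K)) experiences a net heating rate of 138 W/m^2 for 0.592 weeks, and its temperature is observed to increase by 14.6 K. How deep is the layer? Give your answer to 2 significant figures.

3.6 m

Heat input Q = F Δt = 138 × 3.58×10^5 s = 4.94×10^7 J/m².
Required areal heat capacity C = Q / ΔT = 3.38×10^6 J/(m²·K).
Depth D = C / (ρ c_p) = 3.38×10^6 / (1200 × 775) = 3.64 m.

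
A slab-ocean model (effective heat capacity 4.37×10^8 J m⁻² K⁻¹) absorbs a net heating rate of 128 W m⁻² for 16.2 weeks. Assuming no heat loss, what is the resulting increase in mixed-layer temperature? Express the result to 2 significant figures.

Areal heat capacity C = 4.37×10^8 J m⁻² K⁻¹ (given).
Net heat input Q = F Δt = 128 × (16.2 weeks × 6.048×10^5 s/week) = 1.25×10^9 J/m².
ΔT = Q / C = 1.25×10^9 / 4.37×10^8 = 2.87 K.

2.9 K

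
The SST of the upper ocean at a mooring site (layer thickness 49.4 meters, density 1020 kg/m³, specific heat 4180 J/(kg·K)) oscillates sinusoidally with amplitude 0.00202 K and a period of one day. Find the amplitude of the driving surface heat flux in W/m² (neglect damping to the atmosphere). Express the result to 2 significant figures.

31

Areal heat capacity C = ρ c_p D = 1020 × 4180 × 49.4 = 2.11×10^8 J/(m^2 K).
ω = 2π / 86400 s = 7.27×10^-5 s⁻¹.
Cω = 2.11×10^8 × 7.27×10^-5 = 15300 W/(m²·K).
F₀ = A × Cω = 0.00202 × 15300 = 30.9 W/m².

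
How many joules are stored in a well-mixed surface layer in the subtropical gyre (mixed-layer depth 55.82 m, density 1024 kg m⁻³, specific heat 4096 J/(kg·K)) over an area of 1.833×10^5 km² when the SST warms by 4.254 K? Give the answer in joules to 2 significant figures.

1.8×10^20 J

Areal heat capacity C = ρ c_p D = 1024 × 4096 × 55.82 = 2.34×10^8 J/(m^2 K).
Heat per unit area: q = C ΔT = 2.34×10^8 × 4.254 = 9.96×10^8 J/m².
Total heat: Q = q × A = 9.96×10^8 × (1.833×10^5 × 10⁶ m²) = 1.83×10^20 J.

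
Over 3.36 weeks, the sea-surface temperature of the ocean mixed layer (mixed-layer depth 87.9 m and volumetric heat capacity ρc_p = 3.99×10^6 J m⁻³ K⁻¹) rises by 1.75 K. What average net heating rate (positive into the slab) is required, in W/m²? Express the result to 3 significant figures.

302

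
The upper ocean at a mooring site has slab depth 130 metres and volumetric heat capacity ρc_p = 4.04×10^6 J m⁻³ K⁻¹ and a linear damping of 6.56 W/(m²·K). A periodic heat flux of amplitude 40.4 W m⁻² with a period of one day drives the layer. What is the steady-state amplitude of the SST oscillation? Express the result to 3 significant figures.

Areal heat capacity C = ρc_p × D = 4.04×10^6 × 130 = 5.25×10^8 J/(m²·K).
Angular frequency ω = 2π / T = 2π / 86400 s = 7.27×10^-5 s⁻¹.
√((Cω)² + λ²) = √((38200)² + 6.56²) = 38200 W/(m²·K).
Amplitude A = F₀ / √((Cω)²+λ²) = 40.4 / 38200 = 0.00106 K.

0.00106 K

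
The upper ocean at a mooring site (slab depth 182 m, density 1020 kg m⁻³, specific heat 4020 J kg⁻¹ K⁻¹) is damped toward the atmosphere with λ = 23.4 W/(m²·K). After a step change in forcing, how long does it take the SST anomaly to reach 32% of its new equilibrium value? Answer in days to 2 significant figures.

140 days

Areal heat capacity C = ρ c_p D = 1020 × 4020 × 182 = 7.46×10^8 J/(m²·K).
τ = C / λ = 7.46×10^8 / 23.4 = 3.19×10^7 s.
Fraction reached: 1 − e^(−t/τ) = 0.32 ⇒ t = −τ ln(1 − 0.32) = τ × 0.386.
t = 1.23×10^7 s = 142 days.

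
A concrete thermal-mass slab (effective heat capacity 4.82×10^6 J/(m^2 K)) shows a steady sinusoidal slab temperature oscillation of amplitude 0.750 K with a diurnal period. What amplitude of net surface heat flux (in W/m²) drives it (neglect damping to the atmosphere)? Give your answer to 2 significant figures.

Areal heat capacity C = 4.82×10^6 J/(m^2 K) (given).
ω = 2π / 86400 s = 7.27×10^-5 s⁻¹.
Cω = 4.82×10^6 × 7.27×10^-5 = 351 W/(m²·K).
F₀ = A × Cω = 0.750 × 351 = 263 W/m².

260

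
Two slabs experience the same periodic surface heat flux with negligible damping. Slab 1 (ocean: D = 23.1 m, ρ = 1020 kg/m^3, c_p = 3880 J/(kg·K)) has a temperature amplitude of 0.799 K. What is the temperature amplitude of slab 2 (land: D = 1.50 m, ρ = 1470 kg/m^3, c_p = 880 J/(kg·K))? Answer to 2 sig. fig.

38 K

C_ocean = 9.14×10^7 J/(m²·K); C_land = 1.94×10^6 J/(m²·K).
A ∝ 1/C ⇒ A_land = A_ocean × C_ocean/C_land = 0.799 × 47.1 = 37.6 K.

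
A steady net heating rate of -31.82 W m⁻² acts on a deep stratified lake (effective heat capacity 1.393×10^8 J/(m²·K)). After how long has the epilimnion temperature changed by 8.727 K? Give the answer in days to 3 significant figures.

Areal heat capacity C = 1.393×10^8 J/(m²·K) (given).
Time required: Δt = C ΔT / F = 1.39×10^8 × -8.727 / -31.82 = 3.82×10^7 s.
In days: 3.82×10^7 s / (86400 s/day) = 442 days.

442 days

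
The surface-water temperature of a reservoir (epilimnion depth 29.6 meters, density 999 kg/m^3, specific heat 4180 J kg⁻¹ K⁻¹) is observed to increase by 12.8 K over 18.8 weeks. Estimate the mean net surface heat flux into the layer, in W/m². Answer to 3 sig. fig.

139

Areal heat capacity C = ρ c_p D = 999 × 4180 × 29.6 = 1.24×10^8 J m⁻² K⁻¹.
Required heat per unit area: Q = C ΔT = 1.24×10^8 × 12.8 = 1.58×10^9 J/m².
Flux F = Q / Δt = 1.58×10^9 / 1.14×10^7 s = 139 W/m².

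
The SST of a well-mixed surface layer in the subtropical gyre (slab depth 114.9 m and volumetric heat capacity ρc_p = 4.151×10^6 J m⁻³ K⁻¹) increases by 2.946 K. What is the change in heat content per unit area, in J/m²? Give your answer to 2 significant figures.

Areal heat capacity C = ρc_p × D = 4.151×10^6 × 114.9 = 4.77×10^8 J m⁻² K⁻¹.
ΔQ = C ΔT = 4.77×10^8 × 2.946 = 1.41×10^9 J/m².

1.4×10^9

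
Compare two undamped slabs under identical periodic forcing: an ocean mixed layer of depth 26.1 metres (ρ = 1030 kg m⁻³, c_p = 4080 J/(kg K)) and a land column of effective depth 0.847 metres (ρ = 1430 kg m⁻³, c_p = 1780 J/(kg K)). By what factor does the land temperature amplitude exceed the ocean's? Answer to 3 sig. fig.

50.9

C_ocean = 1030 × 4080 × 26.1 = 1.10×10^8 J/(m²·K).
C_land = 1430 × 1780 × 0.847 = 2.16×10^6 J/(m²·K).
Undamped amplitude ∝ 1/C, so A_land/A_ocean = C_ocean/C_land = 50.9.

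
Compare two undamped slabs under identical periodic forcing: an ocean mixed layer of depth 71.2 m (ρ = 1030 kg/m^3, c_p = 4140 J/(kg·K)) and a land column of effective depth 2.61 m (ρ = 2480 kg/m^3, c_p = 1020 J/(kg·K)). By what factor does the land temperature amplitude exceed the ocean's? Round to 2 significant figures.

C_ocean = 1030 × 4140 × 71.2 = 3.04×10^8 J/(m²·K).
C_land = 2480 × 1020 × 2.61 = 6.60×10^6 J/(m²·K).
Undamped amplitude ∝ 1/C, so A_land/A_ocean = C_ocean/C_land = 46.0.

46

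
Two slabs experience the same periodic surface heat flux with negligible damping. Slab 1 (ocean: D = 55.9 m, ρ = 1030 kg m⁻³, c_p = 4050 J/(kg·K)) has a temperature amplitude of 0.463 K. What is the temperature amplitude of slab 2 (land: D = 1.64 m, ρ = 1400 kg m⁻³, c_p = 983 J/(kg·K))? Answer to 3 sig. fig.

47.8 K

C_ocean = 2.33×10^8 J/(m²·K); C_land = 2.26×10^6 J/(m²·K).
A ∝ 1/C ⇒ A_land = A_ocean × C_ocean/C_land = 0.463 × 103 = 47.8 K.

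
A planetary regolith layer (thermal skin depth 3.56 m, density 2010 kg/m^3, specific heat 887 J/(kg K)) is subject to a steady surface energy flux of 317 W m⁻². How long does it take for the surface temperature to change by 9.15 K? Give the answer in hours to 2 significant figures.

Areal heat capacity C = ρ c_p D = 2010 × 887 × 3.56 = 6.35×10^6 J m⁻² K⁻¹.
Time required: Δt = C ΔT / F = 6.35×10^6 × 9.15 / 317 = 1.83×10^5 s.
In hours: 1.83×10^5 s / (3600 s/hour) = 50.9 hours.

51 hours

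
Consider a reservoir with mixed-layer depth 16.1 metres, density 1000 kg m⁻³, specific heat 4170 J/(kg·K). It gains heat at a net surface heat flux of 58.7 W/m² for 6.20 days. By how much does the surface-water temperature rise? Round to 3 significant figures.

Areal heat capacity C = ρ c_p D = 1000 × 4170 × 16.1 = 6.71×10^7 J/(m²·K).
Net heat input Q = F Δt = 58.7 × (6.20 days × 86400 s/day) = 3.14×10^7 J/m².
ΔT = Q / C = 3.14×10^7 / 6.71×10^7 = 0.468 K.

0.468 K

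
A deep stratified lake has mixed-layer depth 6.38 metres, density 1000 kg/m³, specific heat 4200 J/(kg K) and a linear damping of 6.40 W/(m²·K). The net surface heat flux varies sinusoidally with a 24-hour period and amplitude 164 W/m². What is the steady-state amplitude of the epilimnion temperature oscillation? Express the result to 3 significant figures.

Areal heat capacity C = ρ c_p D = 1000 × 4200 × 6.38 = 2.68×10^7 J/(m^2 K).
Angular frequency ω = 2π / T = 2π / 86400 s = 7.27×10^-5 s⁻¹.
√((Cω)² + λ²) = √((1950)² + 6.40²) = 1950 W/(m²·K).
Amplitude A = F₀ / √((Cω)²+λ²) = 164 / 1950 = 0.0842 K.

0.0842 K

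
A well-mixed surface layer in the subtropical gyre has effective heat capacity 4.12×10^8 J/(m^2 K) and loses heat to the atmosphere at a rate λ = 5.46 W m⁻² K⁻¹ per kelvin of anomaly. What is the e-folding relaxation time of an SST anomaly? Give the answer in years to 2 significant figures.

Areal heat capacity C = 4.12×10^8 J/(m^2 K) (given).
Relaxation time τ = C / λ = 4.12×10^8 / 5.46 = 7.55×10^7 s.
In years: 7.55×10^7 s / (3.156×10^7 s/year) = 2.39 years.

2.4 years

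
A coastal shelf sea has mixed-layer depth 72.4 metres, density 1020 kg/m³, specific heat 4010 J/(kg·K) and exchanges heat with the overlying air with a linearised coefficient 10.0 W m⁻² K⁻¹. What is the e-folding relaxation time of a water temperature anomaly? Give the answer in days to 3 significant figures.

343 days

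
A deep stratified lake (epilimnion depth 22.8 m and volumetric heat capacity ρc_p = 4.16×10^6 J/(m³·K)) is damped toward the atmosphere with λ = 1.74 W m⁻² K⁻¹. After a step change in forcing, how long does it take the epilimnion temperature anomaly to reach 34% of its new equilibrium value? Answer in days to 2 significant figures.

Areal heat capacity C = ρc_p × D = 4.16×10^6 × 22.8 = 9.48×10^7 J/(m²·K).
τ = C / λ = 9.48×10^7 / 1.74 = 5.45×10^7 s.
Fraction reached: 1 − e^(−t/τ) = 0.34 ⇒ t = −τ ln(1 − 0.34) = τ × 0.416.
t = 2.26×10^7 s = 262 days.

260 days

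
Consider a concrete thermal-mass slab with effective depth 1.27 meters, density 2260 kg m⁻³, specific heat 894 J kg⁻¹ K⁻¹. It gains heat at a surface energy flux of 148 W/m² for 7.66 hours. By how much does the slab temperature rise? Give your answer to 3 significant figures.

1.59 K

Areal heat capacity C = ρ c_p D = 2260 × 894 × 1.27 = 2.57×10^6 J/(m²·K).
Net heat input Q = F Δt = 148 × (7.66 hours × 3600 s/hour) = 4.08×10^6 J/m².
ΔT = Q / C = 4.08×10^6 / 2.57×10^6 = 1.59 K.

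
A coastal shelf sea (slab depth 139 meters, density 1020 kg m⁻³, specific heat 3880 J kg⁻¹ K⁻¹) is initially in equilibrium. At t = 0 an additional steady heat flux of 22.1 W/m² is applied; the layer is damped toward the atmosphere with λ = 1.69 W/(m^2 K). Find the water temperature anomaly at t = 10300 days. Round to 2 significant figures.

12 K

Areal heat capacity C = ρ c_p D = 1020 × 3880 × 139 = 5.50×10^8 J/(m²·K).
τ = C / λ = 5.50×10^8 / 1.69 = 3.26×10^8 s.
Equilibrium anomaly ΔT_eq = F / λ = 22.1 / 1.69 = 13.1 K.
t = 10300 days = 8.90×10^8 s, so t/τ = 2.73.
ΔT(t) = ΔT_eq (1 − e^(−t/τ)) = 13.1 × (1 − e^−2.73) = 12.2 K.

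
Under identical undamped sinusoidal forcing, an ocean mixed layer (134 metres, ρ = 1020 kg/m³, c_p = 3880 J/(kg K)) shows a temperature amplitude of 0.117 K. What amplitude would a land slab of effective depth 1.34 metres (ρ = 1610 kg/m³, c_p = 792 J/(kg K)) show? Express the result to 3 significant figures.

36.3 K

C_ocean = 5.30×10^8 J/(m²·K); C_land = 1.71×10^6 J/(m²·K).
A ∝ 1/C ⇒ A_land = A_ocean × C_ocean/C_land = 0.117 × 310 = 36.3 K.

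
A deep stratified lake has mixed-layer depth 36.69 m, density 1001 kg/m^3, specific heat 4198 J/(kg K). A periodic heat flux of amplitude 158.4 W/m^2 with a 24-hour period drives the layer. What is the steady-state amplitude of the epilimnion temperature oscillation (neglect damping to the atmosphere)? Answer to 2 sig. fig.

0.014 K

Areal heat capacity C = ρ c_p D = 1001 × 4198 × 36.69 = 1.54×10^8 J m⁻² K⁻¹.
Angular frequency ω = 2π / T = 2π / 86400 s = 7.27×10^-5 s⁻¹.
Cω = 1.54×10^8 × 7.27×10^-5 = 11200 W/(m²·K).
Amplitude A = F₀ / (Cω) = 158.4 / 11200 = 0.0141 K.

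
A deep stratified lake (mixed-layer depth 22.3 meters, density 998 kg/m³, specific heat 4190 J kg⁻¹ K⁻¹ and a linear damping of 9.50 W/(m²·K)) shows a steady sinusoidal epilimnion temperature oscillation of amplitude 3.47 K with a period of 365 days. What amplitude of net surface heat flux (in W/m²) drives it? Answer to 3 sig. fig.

72.4

Areal heat capacity C = ρ c_p D = 998 × 4190 × 22.3 = 9.33×10^7 J m⁻² K⁻¹.
ω = 2π / 3.15×10^7 s = 1.99×10^-7 s⁻¹.
√((Cω)² + λ²) = √((18.6)² + 9.50²) = 20.9 W/(m²·K).
F₀ = A × √((Cω)²+λ²) = 3.47 × 20.9 = 72.4 W/m².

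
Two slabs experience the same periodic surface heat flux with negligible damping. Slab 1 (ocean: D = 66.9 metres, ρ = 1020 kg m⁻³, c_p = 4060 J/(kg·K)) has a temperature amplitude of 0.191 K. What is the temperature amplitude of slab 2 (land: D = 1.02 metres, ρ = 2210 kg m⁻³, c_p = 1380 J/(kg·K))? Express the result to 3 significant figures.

17.0 K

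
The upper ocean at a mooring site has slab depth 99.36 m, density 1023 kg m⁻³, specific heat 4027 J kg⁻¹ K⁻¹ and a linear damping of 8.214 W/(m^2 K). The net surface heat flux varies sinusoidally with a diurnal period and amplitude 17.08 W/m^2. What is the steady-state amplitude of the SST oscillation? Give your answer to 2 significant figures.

Areal heat capacity C = ρ c_p D = 1023 × 4027 × 99.36 = 4.09×10^8 J/(m^2 K).
Angular frequency ω = 2π / T = 2π / 86400 s = 7.27×10^-5 s⁻¹.
√((Cω)² + λ²) = √((29800)² + 8.214²) = 29800 W/(m²·K).
Amplitude A = F₀ / √((Cω)²+λ²) = 17.08 / 29800 = 5.74×10^-4 K.

5.7×10^-4 K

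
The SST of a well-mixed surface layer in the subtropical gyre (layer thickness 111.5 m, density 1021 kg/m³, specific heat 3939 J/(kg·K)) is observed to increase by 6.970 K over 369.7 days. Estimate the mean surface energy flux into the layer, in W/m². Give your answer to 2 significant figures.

Areal heat capacity C = ρ c_p D = 1021 × 3939 × 111.5 = 4.48×10^8 J/(m^2 K).
Required heat per unit area: Q = C ΔT = 4.48×10^8 × 6.970 = 3.13×10^9 J/m².
Flux F = Q / Δt = 3.13×10^9 / 3.19×10^7 s = 97.8 W/m².

98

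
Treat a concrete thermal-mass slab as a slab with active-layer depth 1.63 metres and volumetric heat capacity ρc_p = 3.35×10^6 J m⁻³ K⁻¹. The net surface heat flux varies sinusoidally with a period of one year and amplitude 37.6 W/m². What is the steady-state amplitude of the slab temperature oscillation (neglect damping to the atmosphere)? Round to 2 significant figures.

35 K

Areal heat capacity C = ρc_p × D = 3.35×10^6 × 1.63 = 5.46×10^6 J/(m²·K).
Angular frequency ω = 2π / T = 2π / 3.15×10^7 s = 1.99×10^-7 s⁻¹.
Cω = 5.46×10^6 × 1.99×10^-7 = 1.09 W/(m²·K).
Amplitude A = F₀ / (Cω) = 37.6 / 1.09 = 34.6 K.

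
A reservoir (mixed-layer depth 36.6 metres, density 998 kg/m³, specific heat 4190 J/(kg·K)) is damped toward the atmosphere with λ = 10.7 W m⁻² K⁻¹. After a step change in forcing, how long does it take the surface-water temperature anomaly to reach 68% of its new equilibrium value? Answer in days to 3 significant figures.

Areal heat capacity C = ρ c_p D = 998 × 4190 × 36.6 = 1.53×10^8 J/(m^2 K).
τ = C / λ = 1.53×10^8 / 10.7 = 1.43×10^7 s.
Fraction reached: 1 − e^(−t/τ) = 0.68 ⇒ t = −τ ln(1 − 0.68) = τ × 1.14.
t = 1.63×10^7 s = 189 days.

189 days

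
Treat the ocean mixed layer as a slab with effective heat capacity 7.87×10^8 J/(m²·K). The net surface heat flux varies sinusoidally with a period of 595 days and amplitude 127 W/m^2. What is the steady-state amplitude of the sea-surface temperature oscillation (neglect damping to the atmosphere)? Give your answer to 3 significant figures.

1.32 K

Areal heat capacity C = 7.87×10^8 J/(m²·K) (given).
Angular frequency ω = 2π / T = 2π / 5.14×10^7 s = 1.22×10^-7 s⁻¹.
Cω = 7.87×10^8 × 1.22×10^-7 = 96.2 W/(m²·K).
Amplitude A = F₀ / (Cω) = 127 / 96.2 = 1.32 K.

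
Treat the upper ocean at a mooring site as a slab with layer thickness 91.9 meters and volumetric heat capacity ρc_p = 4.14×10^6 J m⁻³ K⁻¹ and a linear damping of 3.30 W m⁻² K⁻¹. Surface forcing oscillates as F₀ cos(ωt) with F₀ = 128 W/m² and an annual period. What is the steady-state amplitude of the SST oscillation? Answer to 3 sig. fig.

1.69 K

Areal heat capacity C = ρc_p × D = 4.14×10^6 × 91.9 = 3.80×10^8 J/(m^2 K).
Angular frequency ω = 2π / T = 2π / 3.15×10^7 s = 1.99×10^-7 s⁻¹.
√((Cω)² + λ²) = √((75.8)² + 3.30²) = 75.9 W/(m²·K).
Amplitude A = F₀ / √((Cω)²+λ²) = 128 / 75.9 = 1.69 K.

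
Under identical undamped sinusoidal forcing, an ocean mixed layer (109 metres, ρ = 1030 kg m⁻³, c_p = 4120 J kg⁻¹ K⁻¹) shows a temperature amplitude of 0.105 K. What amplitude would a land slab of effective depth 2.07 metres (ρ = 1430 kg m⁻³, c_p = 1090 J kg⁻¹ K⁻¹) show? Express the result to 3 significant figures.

15.1 K

C_ocean = 4.63×10^8 J/(m²·K); C_land = 3.23×10^6 J/(m²·K).
A ∝ 1/C ⇒ A_land = A_ocean × C_ocean/C_land = 0.105 × 143 = 15.1 K.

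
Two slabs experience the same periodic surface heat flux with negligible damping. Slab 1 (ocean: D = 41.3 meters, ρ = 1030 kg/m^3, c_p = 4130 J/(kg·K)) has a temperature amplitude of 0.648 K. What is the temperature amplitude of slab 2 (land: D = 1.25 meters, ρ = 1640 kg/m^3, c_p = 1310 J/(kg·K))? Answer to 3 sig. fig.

C_ocean = 1.76×10^8 J/(m²·K); C_land = 2.69×10^6 J/(m²·K).
A ∝ 1/C ⇒ A_land = A_ocean × C_ocean/C_land = 0.648 × 65.4 = 42.4 K.

42.4 K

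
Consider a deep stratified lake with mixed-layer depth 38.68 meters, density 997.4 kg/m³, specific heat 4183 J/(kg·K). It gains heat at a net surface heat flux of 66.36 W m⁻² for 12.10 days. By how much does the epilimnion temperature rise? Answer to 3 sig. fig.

0.430 K

Areal heat capacity C = ρ c_p D = 997.4 × 4183 × 38.68 = 1.61×10^8 J/(m^2 K).
Net heat input Q = F Δt = 66.36 × (12.10 days × 86400 s/day) = 6.94×10^7 J/m².
ΔT = Q / C = 6.94×10^7 / 1.61×10^8 = 0.430 K.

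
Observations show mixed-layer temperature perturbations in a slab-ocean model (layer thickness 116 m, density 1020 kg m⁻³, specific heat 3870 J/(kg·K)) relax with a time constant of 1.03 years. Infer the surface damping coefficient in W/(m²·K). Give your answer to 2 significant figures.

14

Areal heat capacity C = ρ c_p D = 1020 × 3870 × 116 = 4.58×10^8 J/(m²·K).
τ = 1.03 years = 3.25×10^7 s.
λ = C / τ = 4.58×10^8 / 3.25×10^7 = 14.1 W/(m²·K).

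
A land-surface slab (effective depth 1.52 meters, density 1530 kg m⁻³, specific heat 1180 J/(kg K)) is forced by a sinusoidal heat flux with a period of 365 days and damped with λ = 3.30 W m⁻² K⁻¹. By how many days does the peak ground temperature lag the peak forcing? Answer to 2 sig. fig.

9.5 days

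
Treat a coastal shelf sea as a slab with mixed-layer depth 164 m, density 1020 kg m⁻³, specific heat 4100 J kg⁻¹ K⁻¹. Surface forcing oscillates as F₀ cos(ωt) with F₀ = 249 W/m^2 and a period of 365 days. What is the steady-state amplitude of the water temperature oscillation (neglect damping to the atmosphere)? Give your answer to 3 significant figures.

Areal heat capacity C = ρ c_p D = 1020 × 4100 × 164 = 6.86×10^8 J/(m^2 K).
Angular frequency ω = 2π / T = 2π / 3.15×10^7 s = 1.99×10^-7 s⁻¹.
Cω = 6.86×10^8 × 1.99×10^-7 = 137 W/(m²·K).
Amplitude A = F₀ / (Cω) = 249 / 137 = 1.82 K.

1.82 K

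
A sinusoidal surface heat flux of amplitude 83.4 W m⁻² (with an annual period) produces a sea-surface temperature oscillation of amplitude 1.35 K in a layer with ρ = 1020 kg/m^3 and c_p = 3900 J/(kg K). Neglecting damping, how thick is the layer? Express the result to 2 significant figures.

ω = 2π / 3.15×10^7 s = 1.99×10^-7 s⁻¹.
Required C = F₀ / (A ω) = 83.4 / (1.35 × 1.99×10^-7) = 3.10×10^8 J/(m²·K).
D = C / (ρ c_p) = 3.10×10^8 / (1020 × 3900) = 77.9 m.

78 m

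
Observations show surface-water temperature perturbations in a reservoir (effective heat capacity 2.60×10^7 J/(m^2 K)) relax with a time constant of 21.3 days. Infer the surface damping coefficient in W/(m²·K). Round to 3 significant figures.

14.1

Areal heat capacity C = 2.60×10^7 J/(m^2 K) (given).
τ = 21.3 days = 1.84×10^6 s.
λ = C / τ = 2.60×10^7 / 1.84×10^6 = 14.1 W/(m²·K).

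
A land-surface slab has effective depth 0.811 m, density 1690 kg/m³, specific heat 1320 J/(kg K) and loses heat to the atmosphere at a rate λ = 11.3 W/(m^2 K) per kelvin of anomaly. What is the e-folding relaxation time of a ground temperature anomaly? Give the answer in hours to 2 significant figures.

44 hours

Areal heat capacity C = ρ c_p D = 1690 × 1320 × 0.811 = 1.81×10^6 J/(m²·K).
Relaxation time τ = C / λ = 1.81×10^6 / 11.3 = 1.60×10^5 s.
In hours: 1.60×10^5 s / (3600 s/hour) = 44.5 hours.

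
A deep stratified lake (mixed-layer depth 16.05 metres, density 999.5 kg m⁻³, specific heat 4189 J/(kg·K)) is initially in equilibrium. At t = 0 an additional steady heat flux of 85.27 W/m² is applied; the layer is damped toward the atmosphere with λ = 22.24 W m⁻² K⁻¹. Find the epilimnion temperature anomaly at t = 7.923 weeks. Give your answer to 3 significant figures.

3.05 K

Areal heat capacity C = ρ c_p D = 999.5 × 4189 × 16.05 = 6.72×10^7 J/(m^2 K).
τ = C / λ = 6.72×10^7 / 22.24 = 3.02×10^6 s.
Equilibrium anomaly ΔT_eq = F / λ = 85.27 / 22.24 = 3.83 K.
t = 7.923 weeks = 4.79×10^6 s, so t/τ = 1.59.
ΔT(t) = ΔT_eq (1 − e^(−t/τ)) = 3.83 × (1 − e^−1.59) = 3.05 K.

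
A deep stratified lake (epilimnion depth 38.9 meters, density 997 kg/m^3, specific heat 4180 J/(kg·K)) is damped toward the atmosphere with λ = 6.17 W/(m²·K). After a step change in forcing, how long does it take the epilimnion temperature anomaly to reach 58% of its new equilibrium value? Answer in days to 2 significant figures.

Areal heat capacity C = ρ c_p D = 997 × 4180 × 38.9 = 1.62×10^8 J/(m^2 K).
τ = C / λ = 1.62×10^8 / 6.17 = 2.63×10^7 s.
Fraction reached: 1 − e^(−t/τ) = 0.58 ⇒ t = −τ ln(1 − 0.58) = τ × 0.868.
t = 2.28×10^7 s = 264 days.

260 days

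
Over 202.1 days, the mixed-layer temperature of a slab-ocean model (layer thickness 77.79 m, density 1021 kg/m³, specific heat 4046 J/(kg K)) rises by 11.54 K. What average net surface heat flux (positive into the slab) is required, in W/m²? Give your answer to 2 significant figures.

Areal heat capacity C = ρ c_p D = 1021 × 4046 × 77.79 = 3.21×10^8 J/(m^2 K).
Required heat per unit area: Q = C ΔT = 3.21×10^8 × 11.54 = 3.71×10^9 J/m².
Flux F = Q / Δt = 3.71×10^9 / 1.75×10^7 s = 212 W/m².

210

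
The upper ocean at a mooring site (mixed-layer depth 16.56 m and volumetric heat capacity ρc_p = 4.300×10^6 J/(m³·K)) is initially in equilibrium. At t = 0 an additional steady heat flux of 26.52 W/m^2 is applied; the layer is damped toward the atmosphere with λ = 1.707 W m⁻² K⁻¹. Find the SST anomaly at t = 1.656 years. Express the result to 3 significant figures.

Areal heat capacity C = ρc_p × D = 4.300×10^6 × 16.56 = 7.12×10^7 J/(m^2 K).
τ = C / λ = 7.12×10^7 / 1.707 = 4.17×10^7 s.
Equilibrium anomaly ΔT_eq = F / λ = 26.52 / 1.707 = 15.5 K.
t = 1.656 years = 5.23×10^7 s, so t/τ = 1.25.
ΔT(t) = ΔT_eq (1 − e^(−t/τ)) = 15.5 × (1 − e^−1.25) = 11.1 K.

11.1 K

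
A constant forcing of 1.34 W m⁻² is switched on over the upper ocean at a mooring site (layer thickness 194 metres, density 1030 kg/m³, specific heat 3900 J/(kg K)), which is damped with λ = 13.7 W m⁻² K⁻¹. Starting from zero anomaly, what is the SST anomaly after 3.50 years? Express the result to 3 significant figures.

0.0838 K

Areal heat capacity C = ρ c_p D = 1030 × 3900 × 194 = 7.79×10^8 J m⁻² K⁻¹.
τ = C / λ = 7.79×10^8 / 13.7 = 5.69×10^7 s.
Equilibrium anomaly ΔT_eq = F / λ = 1.34 / 13.7 = 0.0978 K.
t = 3.50 years = 1.10×10^8 s, so t/τ = 1.94.
ΔT(t) = ΔT_eq (1 − e^(−t/τ)) = 0.0978 × (1 − e^−1.94) = 0.0838 K.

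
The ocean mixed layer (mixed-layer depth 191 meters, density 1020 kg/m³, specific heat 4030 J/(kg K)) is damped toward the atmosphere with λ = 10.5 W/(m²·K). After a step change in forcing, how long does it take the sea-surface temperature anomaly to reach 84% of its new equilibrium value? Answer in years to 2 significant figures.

4.3 years

Areal heat capacity C = ρ c_p D = 1020 × 4030 × 191 = 7.85×10^8 J/(m^2 K).
τ = C / λ = 7.85×10^8 / 10.5 = 7.48×10^7 s.
Fraction reached: 1 − e^(−t/τ) = 0.84 ⇒ t = −τ ln(1 − 0.84) = τ × 1.83.
t = 1.37×10^8 s = 4.34 years.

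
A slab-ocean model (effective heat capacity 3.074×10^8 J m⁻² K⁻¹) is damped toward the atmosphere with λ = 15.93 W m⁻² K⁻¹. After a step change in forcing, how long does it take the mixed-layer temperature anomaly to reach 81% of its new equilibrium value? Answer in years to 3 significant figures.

Areal heat capacity C = 3.074×10^8 J m⁻² K⁻¹ (given).
τ = C / λ = 3.07×10^8 / 15.93 = 1.93×10^7 s.
Fraction reached: 1 − e^(−t/τ) = 0.81 ⇒ t = −τ ln(1 − 0.81) = τ × 1.66.
t = 3.20×10^7 s = 1.02 years.

1.02 years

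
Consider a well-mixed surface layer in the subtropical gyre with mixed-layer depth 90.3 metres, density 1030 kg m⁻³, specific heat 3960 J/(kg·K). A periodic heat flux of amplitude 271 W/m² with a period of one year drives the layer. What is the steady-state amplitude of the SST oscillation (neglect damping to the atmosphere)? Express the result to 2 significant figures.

Areal heat capacity C = ρ c_p D = 1030 × 3960 × 90.3 = 3.68×10^8 J/(m^2 K).
Angular frequency ω = 2π / T = 2π / 3.15×10^7 s = 1.99×10^-7 s⁻¹.
Cω = 3.68×10^8 × 1.99×10^-7 = 73.4 W/(m²·K).
Amplitude A = F₀ / (Cω) = 271 / 73.4 = 3.69 K.

3.7 K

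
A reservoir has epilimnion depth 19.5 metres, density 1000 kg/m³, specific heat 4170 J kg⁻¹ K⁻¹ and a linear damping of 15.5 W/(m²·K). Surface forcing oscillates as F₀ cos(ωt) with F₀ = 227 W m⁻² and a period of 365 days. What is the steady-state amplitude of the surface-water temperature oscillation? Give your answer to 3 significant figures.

10.1 K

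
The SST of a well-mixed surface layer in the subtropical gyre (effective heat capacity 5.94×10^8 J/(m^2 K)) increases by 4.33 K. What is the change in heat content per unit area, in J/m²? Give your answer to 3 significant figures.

Areal heat capacity C = 5.94×10^8 J/(m^2 K) (given).
ΔQ = C ΔT = 5.94×10^8 × 4.33 = 2.57×10^9 J/m².

2.57×10^9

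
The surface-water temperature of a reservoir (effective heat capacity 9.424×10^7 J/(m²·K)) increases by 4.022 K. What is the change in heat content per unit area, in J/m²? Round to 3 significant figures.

Areal heat capacity C = 9.424×10^7 J/(m²·K) (given).
ΔQ = C ΔT = 9.42×10^7 × 4.022 = 3.79×10^8 J/m².

3.79×10^8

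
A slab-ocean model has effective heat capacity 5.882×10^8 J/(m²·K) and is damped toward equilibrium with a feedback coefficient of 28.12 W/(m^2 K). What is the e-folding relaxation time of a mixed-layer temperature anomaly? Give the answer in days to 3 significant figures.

242 days

Areal heat capacity C = 5.882×10^8 J/(m²·K) (given).
Relaxation time τ = C / λ = 5.88×10^8 / 28.12 = 2.09×10^7 s.
In days: 2.09×10^7 s / (86400 s/day) = 242 days.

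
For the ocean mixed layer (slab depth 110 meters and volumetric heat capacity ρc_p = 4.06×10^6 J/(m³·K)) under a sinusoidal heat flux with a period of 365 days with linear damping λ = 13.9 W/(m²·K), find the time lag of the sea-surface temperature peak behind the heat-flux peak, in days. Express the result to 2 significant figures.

Areal heat capacity C = ρc_p × D = 4.06×10^6 × 110 = 4.47×10^8 J/(m^2 K).
ω = 2π / 3.15×10^7 s = 1.99×10^-7 s⁻¹.
Phase lag φ = arctan(Cω/λ) = arctan(89.0/13.9) = 1.42 rad.
Time lag = φ / ω = 1.42 / 1.99×10^-7 = 7.11×10^6 s = 82.2 days.

82 days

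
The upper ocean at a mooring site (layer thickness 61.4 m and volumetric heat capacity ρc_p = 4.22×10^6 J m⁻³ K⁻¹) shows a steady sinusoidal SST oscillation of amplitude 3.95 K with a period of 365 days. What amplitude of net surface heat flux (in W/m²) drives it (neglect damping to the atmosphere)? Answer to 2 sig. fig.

200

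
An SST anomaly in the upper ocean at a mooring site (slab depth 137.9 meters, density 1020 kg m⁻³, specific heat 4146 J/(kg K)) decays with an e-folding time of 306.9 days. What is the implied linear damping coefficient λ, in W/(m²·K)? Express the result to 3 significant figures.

22.0

Areal heat capacity C = ρ c_p D = 1020 × 4146 × 137.9 = 5.83×10^8 J m⁻² K⁻¹.
τ = 306.9 days = 2.65×10^7 s.
λ = C / τ = 5.83×10^8 / 2.65×10^7 = 22.0 W/(m²·K).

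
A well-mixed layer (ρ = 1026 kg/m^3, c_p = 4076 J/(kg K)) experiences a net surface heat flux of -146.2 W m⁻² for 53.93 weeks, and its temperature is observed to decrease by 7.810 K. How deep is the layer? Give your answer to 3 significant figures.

146 m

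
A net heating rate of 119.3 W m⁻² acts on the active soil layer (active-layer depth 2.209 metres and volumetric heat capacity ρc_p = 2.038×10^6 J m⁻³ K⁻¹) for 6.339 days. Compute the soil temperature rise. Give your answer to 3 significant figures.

Areal heat capacity C = ρc_p × D = 2.038×10^6 × 2.209 = 4.50×10^6 J/(m^2 K).
Net heat input Q = F Δt = 119.3 × (6.339 days × 86400 s/day) = 6.53×10^7 J/m².
ΔT = Q / C = 6.53×10^7 / 4.50×10^6 = 14.5 K.

14.5 K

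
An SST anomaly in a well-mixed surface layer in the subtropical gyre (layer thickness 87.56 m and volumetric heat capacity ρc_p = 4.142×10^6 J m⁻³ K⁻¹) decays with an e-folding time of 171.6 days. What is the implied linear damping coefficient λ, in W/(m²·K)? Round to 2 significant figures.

24

Areal heat capacity C = ρc_p × D = 4.142×10^6 × 87.56 = 3.63×10^8 J/(m²·K).
τ = 171.6 days = 1.48×10^7 s.
λ = C / τ = 3.63×10^8 / 1.48×10^7 = 24.5 W/(m²·K).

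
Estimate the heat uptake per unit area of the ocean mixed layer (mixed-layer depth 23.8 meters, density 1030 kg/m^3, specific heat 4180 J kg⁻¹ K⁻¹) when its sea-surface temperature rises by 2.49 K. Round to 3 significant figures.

2.55×10^8

Areal heat capacity C = ρ c_p D = 1030 × 4180 × 23.8 = 1.02×10^8 J m⁻² K⁻¹.
ΔQ = C ΔT = 1.02×10^8 × 2.49 = 2.55×10^8 J/m².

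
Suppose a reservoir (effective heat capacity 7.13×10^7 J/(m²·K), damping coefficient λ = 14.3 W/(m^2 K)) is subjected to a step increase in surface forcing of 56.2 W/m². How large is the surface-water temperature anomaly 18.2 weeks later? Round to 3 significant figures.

3.50 K

Areal heat capacity C = 7.13×10^7 J/(m²·K) (given).
τ = C / λ = 7.13×10^7 / 14.3 = 4.99×10^6 s.
Equilibrium anomaly ΔT_eq = F / λ = 56.2 / 14.3 = 3.93 K.
t = 18.2 weeks = 1.10×10^7 s, so t/τ = 2.21.
ΔT(t) = ΔT_eq (1 − e^(−t/τ)) = 3.93 × (1 − e^−2.21) = 3.50 K.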